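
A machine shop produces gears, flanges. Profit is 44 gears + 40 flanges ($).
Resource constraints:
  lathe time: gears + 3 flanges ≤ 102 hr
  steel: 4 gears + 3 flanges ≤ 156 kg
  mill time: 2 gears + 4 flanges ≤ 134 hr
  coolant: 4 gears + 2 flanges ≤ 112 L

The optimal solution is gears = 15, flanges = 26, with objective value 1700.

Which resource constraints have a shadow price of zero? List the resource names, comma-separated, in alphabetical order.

lathe time, steel

lathe time: 93/102 (slack 9)
steel: 138/156 (slack 18)
mill time: 134/134 (binding)
coolant: 112/112 (binding)
By complementary slackness, a constraint with positive slack has shadow price 0 → lathe time, steel.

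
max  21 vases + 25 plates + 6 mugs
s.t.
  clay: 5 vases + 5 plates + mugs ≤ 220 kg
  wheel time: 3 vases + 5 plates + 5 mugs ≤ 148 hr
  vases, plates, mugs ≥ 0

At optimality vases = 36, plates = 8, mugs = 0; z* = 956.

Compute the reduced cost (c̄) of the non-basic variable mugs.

-7

At the optimum: clay uses 220 of 220 (binding); wheel time uses 148 of 148 (binding).
From A_Bᵀ y = c: 5·y_clay + 3·y_wheel time = 21; 5·y_clay + 5·y_wheel time = 25.
→ y_clay = 3 and y_wheel time = 2.
Reduced cost of mugs: c₃ − yᵀa₃ = 6 − (3·1 + 2·5) = 6 − 13 = -7.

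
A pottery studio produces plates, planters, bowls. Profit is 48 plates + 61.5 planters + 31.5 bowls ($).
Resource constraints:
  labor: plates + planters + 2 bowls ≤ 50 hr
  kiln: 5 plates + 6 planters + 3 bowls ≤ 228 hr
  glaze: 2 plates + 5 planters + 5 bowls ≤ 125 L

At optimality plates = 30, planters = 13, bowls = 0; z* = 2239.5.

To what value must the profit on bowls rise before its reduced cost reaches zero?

At the optimum: labor uses 43 of 50 (slack = 7); kiln uses 228 of 228 (binding); glaze uses 125 of 125 (binding).
Since labor is not tight, its dual is 0.
Dual feasibility on the basic columns requires 5·y_kiln + 2·y_glaze = 48, 6·y_kiln + 5·y_glaze = 61.5.
→ y_kiln = 9 and y_glaze = 1.5.
bowls enters the basis when its profit ≥ yᵀa₃ = 9·3 + 1.5·5 = 34.5.

34.5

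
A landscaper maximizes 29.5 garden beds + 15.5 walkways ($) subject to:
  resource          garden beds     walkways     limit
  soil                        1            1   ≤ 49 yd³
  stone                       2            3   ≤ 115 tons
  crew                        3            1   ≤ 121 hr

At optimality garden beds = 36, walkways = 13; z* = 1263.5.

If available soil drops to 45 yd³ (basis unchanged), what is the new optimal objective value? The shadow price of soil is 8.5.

1229.5

Δb = -4, so new z* = 1263.5 + (8.5)·(-4) = 1263.5 − 34 = 1229.5.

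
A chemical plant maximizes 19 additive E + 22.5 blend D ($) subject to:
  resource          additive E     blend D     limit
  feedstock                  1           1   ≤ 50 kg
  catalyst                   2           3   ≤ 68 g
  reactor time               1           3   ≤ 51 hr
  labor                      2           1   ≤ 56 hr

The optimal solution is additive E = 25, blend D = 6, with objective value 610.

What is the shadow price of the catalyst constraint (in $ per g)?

6.5

At the optimum: feedstock uses 31 of 50 (slack = 19); catalyst uses 68 of 68 (binding); reactor time uses 43 of 51 (slack = 8); labor uses 56 of 56 (binding).
Slack constraints have shadow price 0 (complementary slackness).
Dual feasibility on the basic columns requires 2·y_catalyst + 2·y_labor = 19, 3·y_catalyst + 1·y_labor = 22.5.
Solving: y_catalyst = 6.5, y_labor = 3.
Shadow price of catalyst = 6.5.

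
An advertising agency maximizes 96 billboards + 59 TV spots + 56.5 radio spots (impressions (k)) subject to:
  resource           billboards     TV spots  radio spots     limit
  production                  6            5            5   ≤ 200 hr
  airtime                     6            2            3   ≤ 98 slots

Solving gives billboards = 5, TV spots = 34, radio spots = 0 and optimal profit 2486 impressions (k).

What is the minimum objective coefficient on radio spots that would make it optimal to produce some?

66

At the optimum: production uses 200 of 200 (binding); airtime uses 98 of 98 (binding).
From A_Bᵀ y = c: 6·y_production + 6·y_airtime = 96; 5·y_production + 2·y_airtime = 59.
This yields shadow prices y_production = 9, y_airtime = 7.
radio spots enters the basis when its profit ≥ yᵀa₃ = 9·5 + 7·3 = 66.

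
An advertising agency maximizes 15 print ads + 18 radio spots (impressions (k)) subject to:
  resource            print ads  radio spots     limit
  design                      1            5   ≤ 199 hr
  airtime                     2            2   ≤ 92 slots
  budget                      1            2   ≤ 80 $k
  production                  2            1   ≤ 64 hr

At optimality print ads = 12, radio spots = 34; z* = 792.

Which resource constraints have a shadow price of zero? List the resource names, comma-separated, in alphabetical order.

design: 182/199 (slack 17)
airtime: 92/92 (binding)
budget: 80/80 (binding)
production: 58/64 (slack 6)
By complementary slackness, a constraint with positive slack has shadow price 0 → design, production.

design, production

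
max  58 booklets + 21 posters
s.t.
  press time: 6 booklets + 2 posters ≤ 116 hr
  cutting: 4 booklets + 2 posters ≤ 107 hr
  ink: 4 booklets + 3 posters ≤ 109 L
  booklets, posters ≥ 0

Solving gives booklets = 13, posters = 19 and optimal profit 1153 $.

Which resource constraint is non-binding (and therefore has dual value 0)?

press time: 116/116 (binding)
cutting: 90/107 (slack 17)
ink: 109/109 (binding)
By complementary slackness, a constraint with positive slack has shadow price 0 → cutting.

cutting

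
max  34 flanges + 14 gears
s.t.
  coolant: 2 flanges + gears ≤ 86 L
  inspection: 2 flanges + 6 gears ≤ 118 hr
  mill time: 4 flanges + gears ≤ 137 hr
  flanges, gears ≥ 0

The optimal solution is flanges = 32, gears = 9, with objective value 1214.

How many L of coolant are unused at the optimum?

coolant used = 2·32 + 1·9 = 73; slack = 86 − 73 = 13.

13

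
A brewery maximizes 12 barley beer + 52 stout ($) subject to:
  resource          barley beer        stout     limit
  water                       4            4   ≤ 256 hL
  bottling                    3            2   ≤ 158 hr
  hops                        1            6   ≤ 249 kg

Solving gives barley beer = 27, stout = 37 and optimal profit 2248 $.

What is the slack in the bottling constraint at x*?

3

bottling used = 3·27 + 2·37 = 155; slack = 158 − 155 = 3.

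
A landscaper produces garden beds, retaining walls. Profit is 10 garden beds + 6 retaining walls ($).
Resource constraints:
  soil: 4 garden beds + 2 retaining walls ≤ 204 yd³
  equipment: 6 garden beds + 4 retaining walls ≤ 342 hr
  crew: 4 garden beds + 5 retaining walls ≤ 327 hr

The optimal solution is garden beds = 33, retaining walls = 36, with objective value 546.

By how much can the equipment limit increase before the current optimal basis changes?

Binding constraints: soil, equipment. The basis is B = [[4,2],[6,4]] with det 4.
Per unit increase in equipment, x* moves by d = (-0.5, 1).
The basis stays optimal until crew becomes binding; allowable increase = 5 hr.

5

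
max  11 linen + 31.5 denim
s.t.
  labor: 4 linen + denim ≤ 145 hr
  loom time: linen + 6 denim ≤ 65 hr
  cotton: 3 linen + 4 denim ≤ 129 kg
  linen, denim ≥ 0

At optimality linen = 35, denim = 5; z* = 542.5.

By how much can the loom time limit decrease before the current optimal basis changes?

Binding constraints: labor, loom time. The basis is B = [[4,1],[1,6]] with det 23.
Per unit decrease in loom time, x* moves by d = (0.0435, -0.1739).
The basis stays optimal until denim reaches 0; allowable decrease = 28.75 hr.

28.75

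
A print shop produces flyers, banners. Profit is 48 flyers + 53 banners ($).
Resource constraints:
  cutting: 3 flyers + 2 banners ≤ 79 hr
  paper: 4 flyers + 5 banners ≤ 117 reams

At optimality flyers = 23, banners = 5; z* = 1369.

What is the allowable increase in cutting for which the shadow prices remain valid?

8.75

Binding constraints: cutting, paper. The basis is B = [[3,2],[4,5]] with det 7.
Per unit increase in cutting, x* moves by d = (0.7143, -0.5714).
The basis stays optimal until banners reaches 0; allowable increase = 8.75 hr.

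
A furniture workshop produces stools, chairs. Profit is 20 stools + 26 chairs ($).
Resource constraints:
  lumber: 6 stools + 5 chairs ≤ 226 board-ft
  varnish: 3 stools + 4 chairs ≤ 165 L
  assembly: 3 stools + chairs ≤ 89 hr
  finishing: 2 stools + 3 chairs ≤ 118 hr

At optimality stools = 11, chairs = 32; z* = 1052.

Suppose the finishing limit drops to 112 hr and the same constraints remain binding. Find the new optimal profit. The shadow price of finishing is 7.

1010

Δb = -6, so new z* = 1052 + (7)·(-6) = 1052 − 42 = 1010.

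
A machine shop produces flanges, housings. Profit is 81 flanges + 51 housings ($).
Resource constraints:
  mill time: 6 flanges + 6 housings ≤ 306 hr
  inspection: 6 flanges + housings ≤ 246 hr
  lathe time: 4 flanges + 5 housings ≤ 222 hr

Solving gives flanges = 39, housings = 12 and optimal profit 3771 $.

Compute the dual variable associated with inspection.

Binding: mill time and inspection. Non-binding: lathe time (6 unused).
Slack constraints have shadow price 0 (complementary slackness).
Dual feasibility on the basic columns requires 6·y_mill time + 6·y_inspection = 81, 6·y_mill time + 1·y_inspection = 51.
→ y_mill time = 7.5 and y_inspection = 6.
Shadow price of inspection = 6.

6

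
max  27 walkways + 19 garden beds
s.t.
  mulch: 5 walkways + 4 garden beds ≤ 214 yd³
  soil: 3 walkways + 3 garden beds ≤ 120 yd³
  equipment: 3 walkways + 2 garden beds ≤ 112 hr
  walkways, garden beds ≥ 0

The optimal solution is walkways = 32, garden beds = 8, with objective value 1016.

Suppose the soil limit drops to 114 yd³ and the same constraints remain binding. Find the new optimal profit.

At the optimum: mulch uses 192 of 214 (slack = 22); soil uses 120 of 120 (binding); equipment uses 112 of 112 (binding).
By complementary slackness, y = 0 for the non-binding constraint.
Dual feasibility on the basic columns requires 3·y_soil + 3·y_equipment = 27, 3·y_soil + 2·y_equipment = 19.
Solving: y_soil = 1, y_equipment = 8.
Δz = y_soil·Δb = 1 × (-6) = -6, so new z* = 1016 − 6 = 1010.

1010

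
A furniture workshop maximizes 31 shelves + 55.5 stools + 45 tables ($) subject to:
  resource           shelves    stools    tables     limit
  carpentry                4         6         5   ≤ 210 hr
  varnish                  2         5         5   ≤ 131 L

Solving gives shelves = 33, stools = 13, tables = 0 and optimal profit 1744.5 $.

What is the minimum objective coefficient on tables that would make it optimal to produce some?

Check each constraint at x*: carpentry 210/210 (tight); varnish 131/131 (tight).
The binding rows give the dual system: 4·y_carpentry + 2·y_varnish = 31 and 6·y_carpentry + 5·y_varnish = 55.5.
This yields shadow prices y_carpentry = 5.5, y_varnish = 4.5.
tables enters the basis when its profit ≥ yᵀa₃ = 5.5·5 + 4.5·5 = 50.

50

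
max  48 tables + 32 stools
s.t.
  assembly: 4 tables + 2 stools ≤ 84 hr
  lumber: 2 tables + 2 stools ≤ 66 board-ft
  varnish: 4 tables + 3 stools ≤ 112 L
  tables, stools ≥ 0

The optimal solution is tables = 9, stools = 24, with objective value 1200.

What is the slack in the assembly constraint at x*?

assembly used = 4·9 + 2·24 = 84; slack = 84 − 84 = 0.

0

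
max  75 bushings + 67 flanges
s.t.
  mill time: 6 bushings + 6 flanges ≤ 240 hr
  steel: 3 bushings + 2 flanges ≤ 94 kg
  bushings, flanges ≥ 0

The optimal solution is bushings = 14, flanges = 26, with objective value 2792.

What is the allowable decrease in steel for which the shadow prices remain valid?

14

Binding constraints: mill time, steel. The basis is B = [[6,6],[3,2]] with det -6.
Per unit decrease in steel, x* moves by d = (-1, 1).
The basis stays optimal until bushings reaches 0; allowable decrease = 14 kg.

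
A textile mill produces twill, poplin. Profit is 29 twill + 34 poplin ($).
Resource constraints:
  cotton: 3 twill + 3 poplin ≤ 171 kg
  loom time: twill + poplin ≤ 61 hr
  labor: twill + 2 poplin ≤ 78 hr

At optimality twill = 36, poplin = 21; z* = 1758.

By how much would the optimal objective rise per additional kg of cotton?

8

At the optimum: cotton uses 171 of 171 (binding); loom time uses 57 of 61 (slack = 4); labor uses 78 of 78 (binding).
By complementary slackness, y = 0 for the non-binding constraint.
From A_Bᵀ y = c: 3·y_cotton + 1·y_labor = 29; 3·y_cotton + 2·y_labor = 34.
This yields shadow prices y_cotton = 8, y_labor = 5.
Shadow price of cotton = 8.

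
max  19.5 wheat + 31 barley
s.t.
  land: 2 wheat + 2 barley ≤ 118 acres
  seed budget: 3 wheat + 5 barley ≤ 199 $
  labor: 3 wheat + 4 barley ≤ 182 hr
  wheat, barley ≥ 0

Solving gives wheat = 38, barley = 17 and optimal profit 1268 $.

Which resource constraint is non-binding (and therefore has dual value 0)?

land

land: 110/118 (slack 8)
seed budget: 199/199 (binding)
labor: 182/182 (binding)
By complementary slackness, a constraint with positive slack has shadow price 0 → land.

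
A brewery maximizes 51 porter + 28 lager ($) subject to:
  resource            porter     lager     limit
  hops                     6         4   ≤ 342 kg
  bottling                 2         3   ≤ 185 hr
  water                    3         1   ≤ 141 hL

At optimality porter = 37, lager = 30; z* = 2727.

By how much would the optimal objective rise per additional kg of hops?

5.5

At the optimum: hops uses 342 of 342 (binding); bottling uses 164 of 185 (slack = 21); water uses 141 of 141 (binding).
Since bottling is not tight, its dual is 0.
The binding rows give the dual system: 6·y_hops + 3·y_water = 51 and 4·y_hops + 1·y_water = 28.
→ y_hops = 5.5 and y_water = 6.
Shadow price of hops = 5.5.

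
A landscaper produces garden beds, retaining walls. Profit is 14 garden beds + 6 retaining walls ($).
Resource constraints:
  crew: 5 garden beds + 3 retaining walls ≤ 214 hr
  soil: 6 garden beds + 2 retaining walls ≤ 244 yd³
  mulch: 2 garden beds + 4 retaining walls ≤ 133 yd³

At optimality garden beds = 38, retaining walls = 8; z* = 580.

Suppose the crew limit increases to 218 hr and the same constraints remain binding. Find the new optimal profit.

584

At the optimum: crew uses 214 of 214 (binding); soil uses 244 of 244 (binding); mulch uses 108 of 133 (slack = 25).
By complementary slackness, y = 0 for the non-binding constraint.
The binding rows give the dual system: 5·y_crew + 6·y_soil = 14 and 3·y_crew + 2·y_soil = 6.
→ y_crew = 1 and y_soil = 1.5.
Δz = y_crew·Δb = 1 × (4) = 4, so new z* = 580 + 4 = 584.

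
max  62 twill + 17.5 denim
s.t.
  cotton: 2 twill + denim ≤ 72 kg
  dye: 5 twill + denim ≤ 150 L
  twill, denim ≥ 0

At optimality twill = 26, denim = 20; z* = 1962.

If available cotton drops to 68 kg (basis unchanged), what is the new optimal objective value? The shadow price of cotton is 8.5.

1928

Δb = -4, so new z* = 1962 + (8.5)·(-4) = 1962 − 34 = 1928.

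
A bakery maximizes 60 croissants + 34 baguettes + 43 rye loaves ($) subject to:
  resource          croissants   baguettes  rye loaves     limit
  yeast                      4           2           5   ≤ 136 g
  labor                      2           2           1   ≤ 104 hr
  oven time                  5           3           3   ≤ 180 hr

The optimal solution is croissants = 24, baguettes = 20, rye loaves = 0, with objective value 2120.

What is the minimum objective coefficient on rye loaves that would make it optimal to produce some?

49

Check each constraint at x*: yeast 136/136 (tight); labor 88/104 (slack 16); oven time 180/180 (tight).
Slack constraints have shadow price 0 (complementary slackness).
From A_Bᵀ y = c: 4·y_yeast + 5·y_oven time = 60; 2·y_yeast + 3·y_oven time = 34.
Solving: y_yeast = 5, y_oven time = 8.
rye loaves enters the basis when its profit ≥ yᵀa₃ = 5·5 + 8·3 = 49.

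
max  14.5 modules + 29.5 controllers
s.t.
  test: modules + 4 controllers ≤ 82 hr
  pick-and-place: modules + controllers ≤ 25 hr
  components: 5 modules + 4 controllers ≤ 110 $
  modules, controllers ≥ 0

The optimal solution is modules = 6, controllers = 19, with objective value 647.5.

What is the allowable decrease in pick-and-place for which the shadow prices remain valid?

4.5

Binding constraints: test, pick-and-place. The basis is B = [[1,4],[1,1]] with det -3.
Per unit decrease in pick-and-place, x* moves by d = (-1.3333, 0.3333).
The basis stays optimal until modules reaches 0; allowable decrease = 4.5 hr.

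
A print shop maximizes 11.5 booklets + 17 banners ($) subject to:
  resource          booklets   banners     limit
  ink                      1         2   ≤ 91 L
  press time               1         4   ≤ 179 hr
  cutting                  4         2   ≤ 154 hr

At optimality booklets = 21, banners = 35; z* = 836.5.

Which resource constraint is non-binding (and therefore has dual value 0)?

press time

ink: 91/91 (binding)
press time: 161/179 (slack 18)
cutting: 154/154 (binding)
By complementary slackness, a constraint with positive slack has shadow price 0 → press time.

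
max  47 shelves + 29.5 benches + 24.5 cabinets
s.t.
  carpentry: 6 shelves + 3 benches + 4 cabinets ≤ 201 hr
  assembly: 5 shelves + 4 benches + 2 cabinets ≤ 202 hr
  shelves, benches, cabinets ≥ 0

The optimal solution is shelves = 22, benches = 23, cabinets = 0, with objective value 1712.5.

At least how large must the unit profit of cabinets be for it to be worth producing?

26

Check each constraint at x*: carpentry 201/201 (tight); assembly 202/202 (tight).
Dual feasibility on the basic columns requires 6·y_carpentry + 5·y_assembly = 47, 3·y_carpentry + 4·y_assembly = 29.5.
→ y_carpentry = 4.5 and y_assembly = 4.
cabinets enters the basis when its profit ≥ yᵀa₃ = 4.5·4 + 4·2 = 26.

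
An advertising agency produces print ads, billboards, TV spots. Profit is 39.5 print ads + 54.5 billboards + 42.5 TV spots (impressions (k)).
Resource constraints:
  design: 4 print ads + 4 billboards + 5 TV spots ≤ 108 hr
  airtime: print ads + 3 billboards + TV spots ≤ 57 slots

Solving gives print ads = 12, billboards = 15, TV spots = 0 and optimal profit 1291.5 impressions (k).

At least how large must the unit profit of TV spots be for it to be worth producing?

Check each constraint at x*: design 108/108 (tight); airtime 57/57 (tight).
From A_Bᵀ y = c: 4·y_design + 1·y_airtime = 39.5; 4·y_design + 3·y_airtime = 54.5.
→ y_design = 8 and y_airtime = 7.5.
TV spots enters the basis when its profit ≥ yᵀa₃ = 8·5 + 7.5·1 = 47.5.

47.5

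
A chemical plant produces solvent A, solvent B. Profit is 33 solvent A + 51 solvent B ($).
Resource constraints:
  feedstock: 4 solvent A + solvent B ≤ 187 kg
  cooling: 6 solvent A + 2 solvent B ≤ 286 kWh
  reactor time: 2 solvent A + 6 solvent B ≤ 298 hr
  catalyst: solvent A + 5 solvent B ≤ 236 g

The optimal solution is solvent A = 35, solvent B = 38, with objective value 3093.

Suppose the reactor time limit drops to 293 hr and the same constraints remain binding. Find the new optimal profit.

Binding: cooling and reactor time. Non-binding: feedstock (9 unused), catalyst (11 unused).
By complementary slackness, y = 0 for the non-binding constraints.
The binding rows give the dual system: 6·y_cooling + 2·y_reactor time = 33 and 2·y_cooling + 6·y_reactor time = 51.
→ y_cooling = 3 and y_reactor time = 7.5.
Δz = y_reactor time·Δb = 7.5 × (-5) = -37.5, so new z* = 3093 − 37.5 = 3055.5.

3055.5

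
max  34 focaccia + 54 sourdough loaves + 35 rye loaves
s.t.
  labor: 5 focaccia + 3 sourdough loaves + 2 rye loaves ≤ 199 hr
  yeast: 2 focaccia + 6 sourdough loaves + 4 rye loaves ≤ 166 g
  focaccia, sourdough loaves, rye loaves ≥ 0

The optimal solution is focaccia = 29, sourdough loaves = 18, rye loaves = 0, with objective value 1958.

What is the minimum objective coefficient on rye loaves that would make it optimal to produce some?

Both labor and yeast are binding at x*.
The binding rows give the dual system: 5·y_labor + 2·y_yeast = 34 and 3·y_labor + 6·y_yeast = 54.
→ y_labor = 4 and y_yeast = 7.
rye loaves enters the basis when its profit ≥ yᵀa₃ = 4·2 + 7·4 = 36.

36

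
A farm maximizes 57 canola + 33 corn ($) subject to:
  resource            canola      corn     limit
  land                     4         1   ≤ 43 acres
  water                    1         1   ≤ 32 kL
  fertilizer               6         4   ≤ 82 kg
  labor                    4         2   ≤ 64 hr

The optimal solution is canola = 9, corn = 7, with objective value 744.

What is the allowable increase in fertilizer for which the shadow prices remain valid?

Binding constraints: land, fertilizer. The basis is B = [[4,1],[6,4]] with det 10.
Per unit increase in fertilizer, x* moves by d = (-0.1, 0.4).
The basis stays optimal until labor becomes binding; allowable increase = 35 kg.

35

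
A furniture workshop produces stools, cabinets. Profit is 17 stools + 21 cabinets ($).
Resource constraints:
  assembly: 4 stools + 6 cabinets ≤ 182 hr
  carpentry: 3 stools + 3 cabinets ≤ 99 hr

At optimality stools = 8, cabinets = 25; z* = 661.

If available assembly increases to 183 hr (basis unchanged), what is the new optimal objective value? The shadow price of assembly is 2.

663

Δb = 1, so new z* = 661 + (2)·(1) = 661 + 2 = 663.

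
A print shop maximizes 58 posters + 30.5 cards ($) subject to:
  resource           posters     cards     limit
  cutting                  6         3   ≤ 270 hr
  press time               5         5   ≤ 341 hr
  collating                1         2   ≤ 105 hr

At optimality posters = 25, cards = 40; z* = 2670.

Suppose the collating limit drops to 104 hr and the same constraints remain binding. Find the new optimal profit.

At the optimum: cutting uses 270 of 270 (binding); press time uses 325 of 341 (slack = 16); collating uses 105 of 105 (binding).
By complementary slackness, y = 0 for the non-binding constraint.
The binding rows give the dual system: 6·y_cutting + 1·y_collating = 58 and 3·y_cutting + 2·y_collating = 30.5.
This yields shadow prices y_cutting = 9.5, y_collating = 1.
Δz = y_collating·Δb = 1 × (-1) = -1, so new z* = 2670 − 1 = 2669.

2669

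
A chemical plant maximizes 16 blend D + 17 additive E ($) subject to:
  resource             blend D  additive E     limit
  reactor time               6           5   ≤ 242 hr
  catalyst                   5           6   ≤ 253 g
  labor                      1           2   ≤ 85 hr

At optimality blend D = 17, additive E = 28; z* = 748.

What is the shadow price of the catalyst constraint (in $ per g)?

At the optimum: reactor time uses 242 of 242 (binding); catalyst uses 253 of 253 (binding); labor uses 73 of 85 (slack = 12).
By complementary slackness, y = 0 for the non-binding constraint.
Dual feasibility on the basic columns requires 6·y_reactor time + 5·y_catalyst = 16, 5·y_reactor time + 6·y_catalyst = 17.
Solving: y_reactor time = 1, y_catalyst = 2.
Shadow price of catalyst = 2.

2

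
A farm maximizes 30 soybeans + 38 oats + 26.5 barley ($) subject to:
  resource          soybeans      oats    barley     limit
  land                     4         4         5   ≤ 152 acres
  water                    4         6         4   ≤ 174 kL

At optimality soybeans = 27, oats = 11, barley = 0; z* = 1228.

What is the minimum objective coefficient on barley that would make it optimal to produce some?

Check each constraint at x*: land 152/152 (tight); water 174/174 (tight).
From A_Bᵀ y = c: 4·y_land + 4·y_water = 30; 4·y_land + 6·y_water = 38.
→ y_land = 3.5 and y_water = 4.
barley enters the basis when its profit ≥ yᵀa₃ = 3.5·5 + 4·4 = 33.5.

33.5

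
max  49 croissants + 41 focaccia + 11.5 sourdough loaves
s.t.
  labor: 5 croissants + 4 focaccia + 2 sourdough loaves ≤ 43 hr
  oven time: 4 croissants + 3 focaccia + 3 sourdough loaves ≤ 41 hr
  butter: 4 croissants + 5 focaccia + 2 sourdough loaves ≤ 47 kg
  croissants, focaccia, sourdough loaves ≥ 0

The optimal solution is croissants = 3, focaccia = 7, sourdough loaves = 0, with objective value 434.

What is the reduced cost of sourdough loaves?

-8.5

Binding: labor and butter. Non-binding: oven time (8 unused).
Slack constraints have shadow price 0 (complementary slackness).
Dual feasibility on the basic columns requires 5·y_labor + 4·y_butter = 49, 4·y_labor + 5·y_butter = 41.
Solving: y_labor = 9, y_butter = 1.
Reduced cost of sourdough loaves: c₃ − yᵀa₃ = 11.5 − (9·2 + 1·2) = 11.5 − 20 = -8.5.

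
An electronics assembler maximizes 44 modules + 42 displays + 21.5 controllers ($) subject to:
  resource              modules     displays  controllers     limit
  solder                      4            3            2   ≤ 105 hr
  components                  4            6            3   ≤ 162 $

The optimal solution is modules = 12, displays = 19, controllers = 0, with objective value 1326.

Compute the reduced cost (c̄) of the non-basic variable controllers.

Both solder and components are binding at x*.
From A_Bᵀ y = c: 4·y_solder + 4·y_components = 44; 3·y_solder + 6·y_components = 42.
→ y_solder = 8 and y_components = 3.
Reduced cost of controllers: c₃ − yᵀa₃ = 21.5 − (8·2 + 3·3) = 21.5 − 25 = -3.5.

-3.5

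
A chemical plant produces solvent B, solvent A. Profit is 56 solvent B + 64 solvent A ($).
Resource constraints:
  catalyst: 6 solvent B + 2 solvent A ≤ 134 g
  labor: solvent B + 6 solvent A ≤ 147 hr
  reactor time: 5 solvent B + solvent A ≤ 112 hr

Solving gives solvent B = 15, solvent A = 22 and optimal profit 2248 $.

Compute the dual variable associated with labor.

8

At the optimum: catalyst uses 134 of 134 (binding); labor uses 147 of 147 (binding); reactor time uses 97 of 112 (slack = 15).
By complementary slackness, y = 0 for the non-binding constraint.
From A_Bᵀ y = c: 6·y_catalyst + 1·y_labor = 56; 2·y_catalyst + 6·y_labor = 64.
This yields shadow prices y_catalyst = 8, y_labor = 8.
Shadow price of labor = 8.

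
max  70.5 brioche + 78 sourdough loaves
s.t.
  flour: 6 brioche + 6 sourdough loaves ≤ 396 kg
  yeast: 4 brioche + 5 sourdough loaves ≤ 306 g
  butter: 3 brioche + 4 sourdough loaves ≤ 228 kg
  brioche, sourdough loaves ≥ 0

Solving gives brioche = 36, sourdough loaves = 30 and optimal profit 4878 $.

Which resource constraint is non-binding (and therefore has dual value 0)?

yeast

flour: 396/396 (binding)
yeast: 294/306 (slack 12)
butter: 228/228 (binding)
By complementary slackness, a constraint with positive slack has shadow price 0 → yeast.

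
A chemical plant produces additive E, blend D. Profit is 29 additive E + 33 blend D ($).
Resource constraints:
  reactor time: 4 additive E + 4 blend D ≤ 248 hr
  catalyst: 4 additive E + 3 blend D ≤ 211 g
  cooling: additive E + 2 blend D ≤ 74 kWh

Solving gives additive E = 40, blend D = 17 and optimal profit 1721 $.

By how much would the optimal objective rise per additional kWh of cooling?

At the optimum: reactor time uses 228 of 248 (slack = 20); catalyst uses 211 of 211 (binding); cooling uses 74 of 74 (binding).
Slack constraints have shadow price 0 (complementary slackness).
Dual feasibility on the basic columns requires 4·y_catalyst + 1·y_cooling = 29, 3·y_catalyst + 2·y_cooling = 33.
Solving: y_catalyst = 5, y_cooling = 9.
Shadow price of cooling = 9.

9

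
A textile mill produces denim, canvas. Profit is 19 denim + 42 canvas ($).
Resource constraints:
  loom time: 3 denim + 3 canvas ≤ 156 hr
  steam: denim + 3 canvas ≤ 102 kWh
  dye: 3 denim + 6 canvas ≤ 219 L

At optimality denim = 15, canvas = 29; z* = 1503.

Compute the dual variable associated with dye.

5

Binding: steam and dye. Non-binding: loom time (24 unused).
Since loom time is not tight, its dual is 0.
From A_Bᵀ y = c: 1·y_steam + 3·y_dye = 19; 3·y_steam + 6·y_dye = 42.
This yields shadow prices y_steam = 4, y_dye = 5.
Shadow price of dye = 5.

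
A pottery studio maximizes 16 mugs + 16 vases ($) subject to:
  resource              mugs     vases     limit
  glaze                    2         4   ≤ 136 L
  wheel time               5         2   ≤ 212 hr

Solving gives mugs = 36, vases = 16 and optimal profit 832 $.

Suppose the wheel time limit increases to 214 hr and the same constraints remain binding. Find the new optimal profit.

836

Check each constraint at x*: glaze 136/136 (tight); wheel time 212/212 (tight).
Dual feasibility on the basic columns requires 2·y_glaze + 5·y_wheel time = 16, 4·y_glaze + 2·y_wheel time = 16.
Solving: y_glaze = 3, y_wheel time = 2.
Δz = y_wheel time·Δb = 2 × (2) = 4, so new z* = 832 + 4 = 836.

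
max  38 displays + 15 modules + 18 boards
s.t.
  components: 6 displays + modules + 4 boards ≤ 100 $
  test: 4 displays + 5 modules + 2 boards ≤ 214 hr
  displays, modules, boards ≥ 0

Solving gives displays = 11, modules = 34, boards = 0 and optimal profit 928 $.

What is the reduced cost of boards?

-6

Check each constraint at x*: components 100/100 (tight); test 214/214 (tight).
From A_Bᵀ y = c: 6·y_components + 4·y_test = 38; 1·y_components + 5·y_test = 15.
→ y_components = 5 and y_test = 2.
Reduced cost of boards: c₃ − yᵀa₃ = 18 − (5·4 + 2·2) = 18 − 24 = -6.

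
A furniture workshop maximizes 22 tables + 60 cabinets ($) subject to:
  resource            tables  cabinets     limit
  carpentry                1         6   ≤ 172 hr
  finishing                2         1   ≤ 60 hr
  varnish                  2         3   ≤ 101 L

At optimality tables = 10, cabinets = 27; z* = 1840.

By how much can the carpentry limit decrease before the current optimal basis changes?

Binding constraints: carpentry, varnish. The basis is B = [[1,6],[2,3]] with det -9.
Per unit decrease in carpentry, x* moves by d = (0.3333, -0.2222).
The basis stays optimal until finishing becomes binding; allowable decrease = 29.25 hr.

29.25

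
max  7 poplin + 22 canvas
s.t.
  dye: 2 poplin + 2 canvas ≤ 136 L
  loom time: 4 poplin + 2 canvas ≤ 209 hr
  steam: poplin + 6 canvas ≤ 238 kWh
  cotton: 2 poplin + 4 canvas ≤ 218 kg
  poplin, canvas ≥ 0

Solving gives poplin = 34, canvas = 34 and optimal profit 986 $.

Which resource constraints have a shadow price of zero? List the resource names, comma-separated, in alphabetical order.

dye: 136/136 (binding)
loom time: 204/209 (slack 5)
steam: 238/238 (binding)
cotton: 204/218 (slack 14)
By complementary slackness, a constraint with positive slack has shadow price 0 → cotton, loom time.

cotton, loom time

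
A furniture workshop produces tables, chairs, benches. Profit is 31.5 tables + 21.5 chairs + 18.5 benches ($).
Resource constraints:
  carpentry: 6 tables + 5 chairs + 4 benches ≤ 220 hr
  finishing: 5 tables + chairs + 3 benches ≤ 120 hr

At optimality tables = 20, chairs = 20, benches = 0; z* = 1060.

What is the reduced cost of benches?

-2

Both carpentry and finishing are binding at x*.
Dual feasibility on the basic columns requires 6·y_carpentry + 5·y_finishing = 31.5, 5·y_carpentry + 1·y_finishing = 21.5.
Solving: y_carpentry = 4, y_finishing = 1.5.
Reduced cost of benches: c₃ − yᵀa₃ = 18.5 − (4·4 + 1.5·3) = 18.5 − 20.5 = -2.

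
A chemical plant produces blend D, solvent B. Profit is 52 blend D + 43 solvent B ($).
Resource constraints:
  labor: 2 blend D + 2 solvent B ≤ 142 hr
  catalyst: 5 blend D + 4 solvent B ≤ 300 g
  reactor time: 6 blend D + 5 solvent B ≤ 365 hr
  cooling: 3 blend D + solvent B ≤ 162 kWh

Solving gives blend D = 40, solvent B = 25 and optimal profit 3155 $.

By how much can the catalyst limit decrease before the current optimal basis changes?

Binding constraints: catalyst, reactor time. The basis is B = [[5,4],[6,5]] with det 1.
Per unit decrease in catalyst, x* moves by d = (-5, 6).
The basis stays optimal until labor becomes binding; allowable decrease = 6 g.

6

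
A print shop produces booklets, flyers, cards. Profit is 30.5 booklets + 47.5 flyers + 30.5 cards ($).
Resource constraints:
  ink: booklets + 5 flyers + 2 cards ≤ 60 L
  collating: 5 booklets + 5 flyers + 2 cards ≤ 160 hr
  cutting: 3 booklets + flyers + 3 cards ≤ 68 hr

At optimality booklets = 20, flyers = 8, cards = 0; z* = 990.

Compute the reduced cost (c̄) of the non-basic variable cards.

Binding: ink and cutting. Non-binding: collating (20 unused).
Since collating is not tight, its dual is 0.
The binding rows give the dual system: 1·y_ink + 3·y_cutting = 30.5 and 5·y_ink + 1·y_cutting = 47.5.
Solving: y_ink = 8, y_cutting = 7.5.
Reduced cost of cards: c₃ − yᵀa₃ = 30.5 − (8·2 + 7.5·3) = 30.5 − 38.5 = -8.

-8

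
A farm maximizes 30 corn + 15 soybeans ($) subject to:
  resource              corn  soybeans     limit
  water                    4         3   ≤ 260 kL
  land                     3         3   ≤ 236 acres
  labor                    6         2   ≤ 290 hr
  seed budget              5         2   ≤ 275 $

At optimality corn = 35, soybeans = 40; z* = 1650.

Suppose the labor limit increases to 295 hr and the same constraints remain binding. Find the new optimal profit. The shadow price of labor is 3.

1665

Δb = 5, so new z* = 1650 + (3)·(5) = 1650 + 15 = 1665.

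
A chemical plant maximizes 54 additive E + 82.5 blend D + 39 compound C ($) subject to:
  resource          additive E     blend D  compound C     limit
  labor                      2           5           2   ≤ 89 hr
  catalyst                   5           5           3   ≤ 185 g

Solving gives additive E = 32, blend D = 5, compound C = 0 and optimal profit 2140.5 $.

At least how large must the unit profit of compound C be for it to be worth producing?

40

At the optimum: labor uses 89 of 89 (binding); catalyst uses 185 of 185 (binding).
From A_Bᵀ y = c: 2·y_labor + 5·y_catalyst = 54; 5·y_labor + 5·y_catalyst = 82.5.
This yields shadow prices y_labor = 9.5, y_catalyst = 7.
compound C enters the basis when its profit ≥ yᵀa₃ = 9.5·2 + 7·3 = 40.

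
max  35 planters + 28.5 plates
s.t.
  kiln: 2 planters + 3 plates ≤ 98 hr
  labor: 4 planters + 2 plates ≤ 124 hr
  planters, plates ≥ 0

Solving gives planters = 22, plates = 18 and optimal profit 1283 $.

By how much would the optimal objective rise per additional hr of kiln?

Both kiln and labor are binding at x*.
Dual feasibility on the basic columns requires 2·y_kiln + 4·y_labor = 35, 3·y_kiln + 2·y_labor = 28.5.
This yields shadow prices y_kiln = 5.5, y_labor = 6.
Shadow price of kiln = 5.5.

5.5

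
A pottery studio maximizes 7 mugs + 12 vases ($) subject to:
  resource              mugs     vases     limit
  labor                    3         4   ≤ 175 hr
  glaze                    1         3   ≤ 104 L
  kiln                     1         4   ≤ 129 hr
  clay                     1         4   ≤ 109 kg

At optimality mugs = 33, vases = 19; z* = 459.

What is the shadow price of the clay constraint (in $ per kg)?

Binding: labor and clay. Non-binding: glaze (14 unused), kiln (20 unused).
Since glaze, kiln are not tight, their duals are 0.
The binding rows give the dual system: 3·y_labor + 1·y_clay = 7 and 4·y_labor + 4·y_clay = 12.
This yields shadow prices y_labor = 2, y_clay = 1.
Shadow price of clay = 1.

1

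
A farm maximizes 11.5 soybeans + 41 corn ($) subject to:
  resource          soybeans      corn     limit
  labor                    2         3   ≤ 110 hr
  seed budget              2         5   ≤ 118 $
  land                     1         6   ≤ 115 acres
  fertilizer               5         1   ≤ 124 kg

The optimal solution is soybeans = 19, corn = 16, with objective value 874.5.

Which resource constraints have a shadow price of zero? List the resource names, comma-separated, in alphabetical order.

fertilizer, labor

labor: 86/110 (slack 24)
seed budget: 118/118 (binding)
land: 115/115 (binding)
fertilizer: 111/124 (slack 13)
By complementary slackness, a constraint with positive slack has shadow price 0 → fertilizer, labor.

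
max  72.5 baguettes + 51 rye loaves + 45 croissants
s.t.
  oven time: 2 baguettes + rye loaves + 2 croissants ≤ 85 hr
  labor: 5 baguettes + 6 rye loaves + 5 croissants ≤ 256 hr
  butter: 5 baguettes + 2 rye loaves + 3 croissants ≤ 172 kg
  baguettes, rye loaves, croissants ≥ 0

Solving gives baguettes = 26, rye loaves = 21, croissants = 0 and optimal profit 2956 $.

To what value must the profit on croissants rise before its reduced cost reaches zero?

Binding: labor and butter. Non-binding: oven time (12 unused).
Slack constraints have shadow price 0 (complementary slackness).
Dual feasibility on the basic columns requires 5·y_labor + 5·y_butter = 72.5, 6·y_labor + 2·y_butter = 51.
This yields shadow prices y_labor = 5.5, y_butter = 9.
croissants enters the basis when its profit ≥ yᵀa₃ = 5.5·5 + 9·3 = 54.5.

54.5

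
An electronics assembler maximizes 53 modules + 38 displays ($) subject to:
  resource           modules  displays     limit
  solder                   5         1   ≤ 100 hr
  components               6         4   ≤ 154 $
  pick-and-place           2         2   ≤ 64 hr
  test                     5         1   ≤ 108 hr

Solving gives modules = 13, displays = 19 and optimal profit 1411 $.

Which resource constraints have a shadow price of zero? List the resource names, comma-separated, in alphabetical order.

solder: 84/100 (slack 16)
components: 154/154 (binding)
pick-and-place: 64/64 (binding)
test: 84/108 (slack 24)
By complementary slackness, a constraint with positive slack has shadow price 0 → solder, test.

solder, test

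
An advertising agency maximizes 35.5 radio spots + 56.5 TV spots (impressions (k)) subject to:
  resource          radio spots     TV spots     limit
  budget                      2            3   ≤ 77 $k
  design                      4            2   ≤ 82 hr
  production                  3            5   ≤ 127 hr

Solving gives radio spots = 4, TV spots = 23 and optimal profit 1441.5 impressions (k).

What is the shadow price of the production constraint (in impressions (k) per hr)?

Check each constraint at x*: budget 77/77 (tight); design 62/82 (slack 20); production 127/127 (tight).
By complementary slackness, y = 0 for the non-binding constraint.
From A_Bᵀ y = c: 2·y_budget + 3·y_production = 35.5; 3·y_budget + 5·y_production = 56.5.
→ y_budget = 8 and y_production = 6.5.
Shadow price of production = 6.5.

6.5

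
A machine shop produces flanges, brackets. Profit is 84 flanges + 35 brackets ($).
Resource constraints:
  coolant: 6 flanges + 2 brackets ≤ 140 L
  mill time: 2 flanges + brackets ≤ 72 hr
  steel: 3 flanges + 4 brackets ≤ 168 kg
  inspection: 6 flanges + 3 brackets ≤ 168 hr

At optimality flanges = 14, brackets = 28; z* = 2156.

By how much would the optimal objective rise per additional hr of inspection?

7

Binding: coolant and inspection. Non-binding: mill time (16 unused), steel (14 unused).
Slack constraints have shadow price 0 (complementary slackness).
Dual feasibility on the basic columns requires 6·y_coolant + 6·y_inspection = 84, 2·y_coolant + 3·y_inspection = 35.
This yields shadow prices y_coolant = 7, y_inspection = 7.
Shadow price of inspection = 7.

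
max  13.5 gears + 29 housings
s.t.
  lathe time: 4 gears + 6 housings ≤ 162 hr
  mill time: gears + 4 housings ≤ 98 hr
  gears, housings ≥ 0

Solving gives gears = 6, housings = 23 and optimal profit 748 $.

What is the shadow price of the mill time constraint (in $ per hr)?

Both lathe time and mill time are binding at x*.
From A_Bᵀ y = c: 4·y_lathe time + 1·y_mill time = 13.5; 6·y_lathe time + 4·y_mill time = 29.
This yields shadow prices y_lathe time = 2.5, y_mill time = 3.5.
Shadow price of mill time = 3.5.

3.5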